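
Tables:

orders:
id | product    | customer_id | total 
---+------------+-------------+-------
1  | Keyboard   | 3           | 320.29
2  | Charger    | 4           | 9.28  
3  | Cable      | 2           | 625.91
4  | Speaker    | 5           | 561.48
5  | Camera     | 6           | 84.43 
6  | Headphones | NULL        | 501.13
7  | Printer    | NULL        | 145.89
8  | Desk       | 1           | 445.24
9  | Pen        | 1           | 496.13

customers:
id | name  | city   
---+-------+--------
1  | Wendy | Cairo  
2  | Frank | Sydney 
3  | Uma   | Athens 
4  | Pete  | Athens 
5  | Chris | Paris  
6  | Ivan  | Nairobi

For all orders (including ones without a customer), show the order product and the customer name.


LEFT JOIN keeps every row from orders (the left table); where customer_id has no match in customers, the customer columns become NULL. Walk through each order:
  - order 1 (Keyboard): customer_id=3 -> matches Uma
  - order 2 (Charger): customer_id=4 -> matches Pete
  - order 3 (Cable): customer_id=2 -> matches Frank
  - order 4 (Speaker): customer_id=5 -> matches Chris
  - order 5 (Camera): customer_id=6 -> matches Ivan
  - order 6 (Headphones): customer_id=NULL, no match -> kept with NULL
  - order 7 (Printer): customer_id=NULL, no match -> kept with NULL
  - order 8 (Desk): customer_id=1 -> matches Wendy
  - order 9 (Pen): customer_id=1 -> matches Wendy
All 9 rows appear; 2 have NULL customer.

SQL:
SELECT a.product, b.name AS customer
FROM orders a
LEFT JOIN customers b ON a.customer_id = b.id

Result:
product    | customer
-----------+---------
Keyboard   | Uma     
Charger    | Pete    
Cable      | Frank   
Speaker    | Chris   
Camera     | Ivan    
Headphones | NULL    
Printer    | NULL    
Desk       | Wendy   
Pen        | Wendy   


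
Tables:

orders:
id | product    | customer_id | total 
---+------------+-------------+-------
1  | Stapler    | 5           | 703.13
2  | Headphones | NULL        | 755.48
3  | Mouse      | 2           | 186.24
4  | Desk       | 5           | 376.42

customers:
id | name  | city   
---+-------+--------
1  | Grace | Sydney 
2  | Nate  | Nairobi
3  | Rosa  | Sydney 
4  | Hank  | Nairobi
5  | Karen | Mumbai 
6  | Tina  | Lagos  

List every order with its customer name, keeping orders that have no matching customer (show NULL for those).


LEFT JOIN keeps every row from orders (the left table); where customer_id has no match in customers, the customer columns become NULL. Walk through each order:
  - order 1 (Stapler): customer_id=5 -> matches Karen
  - order 2 (Headphones): customer_id=NULL, no match -> kept with NULL
  - order 3 (Mouse): customer_id=2 -> matches Nate
  - order 4 (Desk): customer_id=5 -> matches Karen
All 4 rows appear; 1 has NULL customer.

SQL:
SELECT a.product, b.name AS customer
FROM orders a
LEFT JOIN customers b ON a.customer_id = b.id

Result:
product    | customer
-----------+---------
Stapler    | Karen   
Headphones | NULL    
Mouse      | Nate    
Desk       | Karen   


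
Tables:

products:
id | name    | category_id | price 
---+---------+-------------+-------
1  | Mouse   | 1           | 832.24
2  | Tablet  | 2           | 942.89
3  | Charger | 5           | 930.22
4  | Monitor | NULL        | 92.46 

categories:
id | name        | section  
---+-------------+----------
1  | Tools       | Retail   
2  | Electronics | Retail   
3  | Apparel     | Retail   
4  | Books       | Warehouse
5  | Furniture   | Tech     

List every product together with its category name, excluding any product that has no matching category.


INNER JOIN keeps only products rows whose category_id matches an id in categories. Walk through each product:
  - product 1 (Mouse): category_id=1 -> matches Tools
  - product 2 (Tablet): category_id=2 -> matches Electronics
  - product 3 (Charger): category_id=5 -> matches Furniture
  - product 4 (Monitor): category_id=NULL, no match -> dropped
So 1 of 4 rows is dropped.

SQL:
SELECT a.name, b.name AS category
FROM products a
INNER JOIN categories b ON a.category_id = b.id

Result:
name    | category   
--------+------------
Mouse   | Tools      
Tablet  | Electronics
Charger | Furniture  


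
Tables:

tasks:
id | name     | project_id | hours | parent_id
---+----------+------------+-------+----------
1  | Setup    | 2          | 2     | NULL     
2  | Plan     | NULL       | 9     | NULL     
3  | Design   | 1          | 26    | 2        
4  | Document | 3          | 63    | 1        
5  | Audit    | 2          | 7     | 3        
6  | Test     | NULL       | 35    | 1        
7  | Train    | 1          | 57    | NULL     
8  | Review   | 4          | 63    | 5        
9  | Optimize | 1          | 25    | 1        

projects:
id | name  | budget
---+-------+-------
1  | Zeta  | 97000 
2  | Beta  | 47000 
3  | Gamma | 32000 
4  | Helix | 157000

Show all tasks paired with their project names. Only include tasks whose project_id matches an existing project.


INNER JOIN keeps only tasks rows whose project_id matches an id in projects. Walk through each task:
  - task 1 (Setup): project_id=2 -> matches Beta
  - task 2 (Plan): project_id=NULL, no match -> dropped
  - task 3 (Design): project_id=1 -> matches Zeta
  - task 4 (Document): project_id=3 -> matches Gamma
  - task 5 (Audit): project_id=2 -> matches Beta
  - task 6 (Test): project_id=NULL, no match -> dropped
  - task 7 (Train): project_id=1 -> matches Zeta
  - task 8 (Review): project_id=4 -> matches Helix
  - task 9 (Optimize): project_id=1 -> matches Zeta
So 2 of 9 rows are dropped.

SQL:
SELECT a.name, b.name AS project
FROM tasks a
INNER JOIN projects b ON a.project_id = b.id

Result:
name     | project
---------+--------
Setup    | Beta   
Design   | Zeta   
Document | Gamma  
Audit    | Beta   
Train    | Zeta   
Review   | Helix  
Optimize | Zeta   


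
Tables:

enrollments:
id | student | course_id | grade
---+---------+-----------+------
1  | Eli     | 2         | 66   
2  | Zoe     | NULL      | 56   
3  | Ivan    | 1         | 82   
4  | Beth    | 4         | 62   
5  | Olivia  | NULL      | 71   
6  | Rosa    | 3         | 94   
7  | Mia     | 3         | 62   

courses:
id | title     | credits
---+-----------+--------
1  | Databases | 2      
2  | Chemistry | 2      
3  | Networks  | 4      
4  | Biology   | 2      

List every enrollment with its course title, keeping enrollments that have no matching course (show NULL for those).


LEFT JOIN keeps every row from enrollments (the left table); where course_id has no match in courses, the course columns become NULL. Walk through each enrollment:
  - enrollment 1 (Eli): course_id=2 -> matches Chemistry
  - enrollment 2 (Zoe): course_id=NULL, no match -> kept with NULL
  - enrollment 3 (Ivan): course_id=1 -> matches Databases
  - enrollment 4 (Beth): course_id=4 -> matches Biology
  - enrollment 5 (Olivia): course_id=NULL, no match -> kept with NULL
  - enrollment 6 (Rosa): course_id=3 -> matches Networks
  - enrollment 7 (Mia): course_id=3 -> matches Networks
All 7 rows appear; 2 have NULL course.

SQL:
SELECT a.student, b.title AS course
FROM enrollments a
LEFT JOIN courses b ON a.course_id = b.id

Result:
student | course   
--------+----------
Eli     | Chemistry
Zoe     | NULL     
Ivan    | Databases
Beth    | Biology  
Olivia  | NULL     
Rosa    | Networks 
Mia     | Networks 


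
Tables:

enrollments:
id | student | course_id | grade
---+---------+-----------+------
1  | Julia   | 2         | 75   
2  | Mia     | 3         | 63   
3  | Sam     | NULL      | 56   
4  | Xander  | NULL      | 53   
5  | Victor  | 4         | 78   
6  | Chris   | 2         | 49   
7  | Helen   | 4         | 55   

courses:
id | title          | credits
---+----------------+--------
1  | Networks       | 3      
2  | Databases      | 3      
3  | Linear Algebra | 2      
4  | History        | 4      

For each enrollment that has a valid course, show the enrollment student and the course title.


INNER JOIN keeps only enrollments rows whose course_id matches an id in courses. Walk through each enrollment:
  - enrollment 1 (Julia): course_id=2 -> matches Databases
  - enrollment 2 (Mia): course_id=3 -> matches Linear Algebra
  - enrollment 3 (Sam): course_id=NULL, no match -> dropped
  - enrollment 4 (Xander): course_id=NULL, no match -> dropped
  - enrollment 5 (Victor): course_id=4 -> matches History
  - enrollment 6 (Chris): course_id=2 -> matches Databases
  - enrollment 7 (Helen): course_id=4 -> matches History
So 2 of 7 rows are dropped.

SQL:
SELECT a.student, b.title AS course
FROM enrollments a
INNER JOIN courses b ON a.course_id = b.id

Result:
student | course        
--------+---------------
Julia   | Databases     
Mia     | Linear Algebra
Victor  | History       
Chris   | Databases     
Helen   | History       


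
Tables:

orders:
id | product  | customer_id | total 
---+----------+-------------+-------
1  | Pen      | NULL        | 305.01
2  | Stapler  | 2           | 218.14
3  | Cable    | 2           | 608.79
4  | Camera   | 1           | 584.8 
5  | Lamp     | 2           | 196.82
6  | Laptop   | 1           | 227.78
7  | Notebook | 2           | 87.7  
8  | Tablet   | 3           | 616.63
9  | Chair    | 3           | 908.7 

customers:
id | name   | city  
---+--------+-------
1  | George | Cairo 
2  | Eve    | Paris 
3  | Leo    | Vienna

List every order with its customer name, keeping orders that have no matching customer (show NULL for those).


LEFT JOIN keeps every row from orders (the left table); where customer_id has no match in customers, the customer columns become NULL. Walk through each order:
  - order 1 (Pen): customer_id=NULL, no match -> kept with NULL
  - order 2 (Stapler): customer_id=2 -> matches Eve
  - order 3 (Cable): customer_id=2 -> matches Eve
  - order 4 (Camera): customer_id=1 -> matches George
  - order 5 (Lamp): customer_id=2 -> matches Eve
  - order 6 (Laptop): customer_id=1 -> matches George
  - order 7 (Notebook): customer_id=2 -> matches Eve
  - order 8 (Tablet): customer_id=3 -> matches Leo
  - order 9 (Chair): customer_id=3 -> matches Leo
All 9 rows appear; 1 has NULL customer.

SQL:
SELECT a.product, b.name AS customer
FROM orders a
LEFT JOIN customers b ON a.customer_id = b.id

Result:
product  | customer
---------+---------
Pen      | NULL    
Stapler  | Eve     
Cable    | Eve     
Camera   | George  
Lamp     | Eve     
Laptop   | George  
Notebook | Eve     
Tablet   | Leo     
Chair    | Leo     


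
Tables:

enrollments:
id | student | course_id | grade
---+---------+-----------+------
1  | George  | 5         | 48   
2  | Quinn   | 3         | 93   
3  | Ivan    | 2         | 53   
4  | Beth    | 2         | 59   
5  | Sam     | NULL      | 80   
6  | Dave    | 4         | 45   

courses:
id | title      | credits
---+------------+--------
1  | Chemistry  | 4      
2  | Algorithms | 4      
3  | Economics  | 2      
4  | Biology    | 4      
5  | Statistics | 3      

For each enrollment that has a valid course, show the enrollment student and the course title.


INNER JOIN keeps only enrollments rows whose course_id matches an id in courses. Walk through each enrollment:
  - enrollment 1 (George): course_id=5 -> matches Statistics
  - enrollment 2 (Quinn): course_id=3 -> matches Economics
  - enrollment 3 (Ivan): course_id=2 -> matches Algorithms
  - enrollment 4 (Beth): course_id=2 -> matches Algorithms
  - enrollment 5 (Sam): course_id=NULL, no match -> dropped
  - enrollment 6 (Dave): course_id=4 -> matches Biology
So 1 of 6 rows is dropped.

SQL:
SELECT a.student, b.title AS course
FROM enrollments a
INNER JOIN courses b ON a.course_id = b.id

Result:
student | course    
--------+-----------
George  | Statistics
Quinn   | Economics 
Ivan    | Algorithms
Beth    | Algorithms
Dave    | Biology   


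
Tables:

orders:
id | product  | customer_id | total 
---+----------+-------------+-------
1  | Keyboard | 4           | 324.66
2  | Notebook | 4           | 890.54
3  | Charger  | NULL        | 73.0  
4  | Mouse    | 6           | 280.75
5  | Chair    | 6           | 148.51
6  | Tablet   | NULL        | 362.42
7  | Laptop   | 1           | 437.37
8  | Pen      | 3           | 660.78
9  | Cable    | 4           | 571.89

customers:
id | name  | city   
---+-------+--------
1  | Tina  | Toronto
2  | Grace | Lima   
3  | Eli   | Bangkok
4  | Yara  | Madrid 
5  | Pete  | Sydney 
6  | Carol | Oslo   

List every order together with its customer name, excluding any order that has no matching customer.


INNER JOIN keeps only orders rows whose customer_id matches an id in customers. Walk through each order:
  - order 1 (Keyboard): customer_id=4 -> matches Yara
  - order 2 (Notebook): customer_id=4 -> matches Yara
  - order 3 (Charger): customer_id=NULL, no match -> dropped
  - order 4 (Mouse): customer_id=6 -> matches Carol
  - order 5 (Chair): customer_id=6 -> matches Carol
  - order 6 (Tablet): customer_id=NULL, no match -> dropped
  - order 7 (Laptop): customer_id=1 -> matches Tina
  - order 8 (Pen): customer_id=3 -> matches Eli
  - order 9 (Cable): customer_id=4 -> matches Yara
So 2 of 9 rows are dropped.

SQL:
SELECT a.product, b.name AS customer
FROM orders a
INNER JOIN customers b ON a.customer_id = b.id

Result:
product  | customer
---------+---------
Keyboard | Yara    
Notebook | Yara    
Mouse    | Carol   
Chair    | Carol   
Laptop   | Tina    
Pen      | Eli     
Cable    | Yara    


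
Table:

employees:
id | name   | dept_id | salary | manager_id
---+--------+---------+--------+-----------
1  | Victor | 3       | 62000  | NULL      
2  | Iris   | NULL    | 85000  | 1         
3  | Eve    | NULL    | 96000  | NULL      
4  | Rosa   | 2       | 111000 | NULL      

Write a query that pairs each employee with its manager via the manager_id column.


This is a self-join: employees is joined to a second copy of itself, matching each row's manager_id to another row's id. Use LEFT JOIN so rows with manager_id=NULL are kept.
  - employee 1 (Victor): manager_id=NULL -> NULL
  - employee 2 (Iris): manager_id=1 -> Victor
  - employee 3 (Eve): manager_id=NULL -> NULL
  - employee 4 (Rosa): manager_id=NULL -> NULL

SQL:
SELECT a.name AS item, b.name AS manager
FROM employees a
LEFT JOIN employees b ON a.manager_id = b.id

Result:
item   | manager
-------+--------
Victor | NULL   
Iris   | Victor 
Eve    | NULL   
Rosa   | NULL   


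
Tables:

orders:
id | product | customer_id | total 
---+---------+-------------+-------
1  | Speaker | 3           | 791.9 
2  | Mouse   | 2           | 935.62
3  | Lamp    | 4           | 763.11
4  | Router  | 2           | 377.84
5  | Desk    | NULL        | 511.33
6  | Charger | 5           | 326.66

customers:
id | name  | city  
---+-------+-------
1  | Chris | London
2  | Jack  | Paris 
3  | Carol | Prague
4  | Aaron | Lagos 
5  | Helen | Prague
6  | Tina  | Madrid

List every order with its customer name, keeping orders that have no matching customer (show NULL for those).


LEFT JOIN keeps every row from orders (the left table); where customer_id has no match in customers, the customer columns become NULL. Walk through each order:
  - order 1 (Speaker): customer_id=3 -> matches Carol
  - order 2 (Mouse): customer_id=2 -> matches Jack
  - order 3 (Lamp): customer_id=4 -> matches Aaron
  - order 4 (Router): customer_id=2 -> matches Jack
  - order 5 (Desk): customer_id=NULL, no match -> kept with NULL
  - order 6 (Charger): customer_id=5 -> matches Helen
All 6 rows appear; 1 has NULL customer.

SQL:
SELECT a.product, b.name AS customer
FROM orders a
LEFT JOIN customers b ON a.customer_id = b.id

Result:
product | customer
--------+---------
Speaker | Carol   
Mouse   | Jack    
Lamp    | Aaron   
Router  | Jack    
Desk    | NULL    
Charger | Helen   


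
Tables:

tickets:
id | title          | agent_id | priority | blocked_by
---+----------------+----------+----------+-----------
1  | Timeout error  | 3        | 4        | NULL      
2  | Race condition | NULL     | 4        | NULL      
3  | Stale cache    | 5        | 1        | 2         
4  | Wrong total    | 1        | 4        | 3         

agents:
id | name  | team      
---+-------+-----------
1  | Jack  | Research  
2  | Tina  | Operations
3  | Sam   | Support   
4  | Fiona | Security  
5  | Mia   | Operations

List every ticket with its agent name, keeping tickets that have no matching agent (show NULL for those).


LEFT JOIN keeps every row from tickets (the left table); where agent_id has no match in agents, the agent columns become NULL. Walk through each ticket:
  - ticket 1 (Timeout error): agent_id=3 -> matches Sam
  - ticket 2 (Race condition): agent_id=NULL, no match -> kept with NULL
  - ticket 3 (Stale cache): agent_id=5 -> matches Mia
  - ticket 4 (Wrong total): agent_id=1 -> matches Jack
All 4 rows appear; 1 has NULL agent.

SQL:
SELECT a.title, b.name AS agent
FROM tickets a
LEFT JOIN agents b ON a.agent_id = b.id

Result:
title          | agent
---------------+------
Timeout error  | Sam  
Race condition | NULL 
Stale cache    | Mia  
Wrong total    | Jack 


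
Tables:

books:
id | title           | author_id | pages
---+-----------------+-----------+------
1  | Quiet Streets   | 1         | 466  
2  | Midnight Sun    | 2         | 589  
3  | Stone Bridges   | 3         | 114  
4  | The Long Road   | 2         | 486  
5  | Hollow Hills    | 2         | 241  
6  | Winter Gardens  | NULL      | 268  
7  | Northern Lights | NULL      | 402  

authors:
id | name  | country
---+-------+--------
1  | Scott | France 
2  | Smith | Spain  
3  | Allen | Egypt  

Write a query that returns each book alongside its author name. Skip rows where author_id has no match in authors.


INNER JOIN keeps only books rows whose author_id matches an id in authors. Walk through each book:
  - book 1 (Quiet Streets): author_id=1 -> matches Scott
  - book 2 (Midnight Sun): author_id=2 -> matches Smith
  - book 3 (Stone Bridges): author_id=3 -> matches Allen
  - book 4 (The Long Road): author_id=2 -> matches Smith
  - book 5 (Hollow Hills): author_id=2 -> matches Smith
  - book 6 (Winter Gardens): author_id=NULL, no match -> dropped
  - book 7 (Northern Lights): author_id=NULL, no match -> dropped
So 2 of 7 rows are dropped.

SQL:
SELECT a.title, b.name AS author
FROM books a
INNER JOIN authors b ON a.author_id = b.id

Result:
title         | author
--------------+-------
Quiet Streets | Scott 
Midnight Sun  | Smith 
Stone Bridges | Allen 
The Long Road | Smith 
Hollow Hills  | Smith 


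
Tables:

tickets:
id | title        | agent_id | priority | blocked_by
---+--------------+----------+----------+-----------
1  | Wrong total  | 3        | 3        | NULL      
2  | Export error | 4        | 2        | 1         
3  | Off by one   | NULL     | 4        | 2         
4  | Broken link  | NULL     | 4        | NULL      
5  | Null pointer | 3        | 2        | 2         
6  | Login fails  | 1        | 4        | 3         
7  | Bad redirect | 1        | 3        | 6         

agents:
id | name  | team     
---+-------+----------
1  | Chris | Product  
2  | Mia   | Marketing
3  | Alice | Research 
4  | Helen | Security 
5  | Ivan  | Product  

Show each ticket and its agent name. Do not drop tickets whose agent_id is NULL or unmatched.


LEFT JOIN keeps every row from tickets (the left table); where agent_id has no match in agents, the agent columns become NULL. Walk through each ticket:
  - ticket 1 (Wrong total): agent_id=3 -> matches Alice
  - ticket 2 (Export error): agent_id=4 -> matches Helen
  - ticket 3 (Off by one): agent_id=NULL, no match -> kept with NULL
  - ticket 4 (Broken link): agent_id=NULL, no match -> kept with NULL
  - ticket 5 (Null pointer): agent_id=3 -> matches Alice
  - ticket 6 (Login fails): agent_id=1 -> matches Chris
  - ticket 7 (Bad redirect): agent_id=1 -> matches Chris
All 7 rows appear; 2 have NULL agent.

SQL:
SELECT a.title, b.name AS agent
FROM tickets a
LEFT JOIN agents b ON a.agent_id = b.id

Result:
title        | agent
-------------+------
Wrong total  | Alice
Export error | Helen
Off by one   | NULL 
Broken link  | NULL 
Null pointer | Alice
Login fails  | Chris
Bad redirect | Chris


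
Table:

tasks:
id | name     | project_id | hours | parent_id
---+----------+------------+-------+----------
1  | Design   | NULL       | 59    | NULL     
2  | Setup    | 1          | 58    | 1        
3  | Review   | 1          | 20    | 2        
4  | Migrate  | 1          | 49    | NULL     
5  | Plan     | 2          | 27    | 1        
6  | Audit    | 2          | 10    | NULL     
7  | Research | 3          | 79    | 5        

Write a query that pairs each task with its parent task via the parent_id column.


This is a self-join: tasks is joined to a second copy of itself, matching each row's parent_id to another row's id. Use LEFT JOIN so rows with parent_id=NULL are kept.
  - task 1 (Design): parent_id=NULL -> NULL
  - task 2 (Setup): parent_id=1 -> Design
  - task 3 (Review): parent_id=2 -> Setup
  - task 4 (Migrate): parent_id=NULL -> NULL
  - task 5 (Plan): parent_id=1 -> Design
  - task 6 (Audit): parent_id=NULL -> NULL
  - task 7 (Research): parent_id=5 -> Plan

SQL:
SELECT a.name AS item, b.name AS parent
FROM tasks a
LEFT JOIN tasks b ON a.parent_id = b.id

Result:
item     | parent
---------+-------
Design   | NULL  
Setup    | Design
Review   | Setup 
Migrate  | NULL  
Plan     | Design
Audit    | NULL  
Research | Plan  


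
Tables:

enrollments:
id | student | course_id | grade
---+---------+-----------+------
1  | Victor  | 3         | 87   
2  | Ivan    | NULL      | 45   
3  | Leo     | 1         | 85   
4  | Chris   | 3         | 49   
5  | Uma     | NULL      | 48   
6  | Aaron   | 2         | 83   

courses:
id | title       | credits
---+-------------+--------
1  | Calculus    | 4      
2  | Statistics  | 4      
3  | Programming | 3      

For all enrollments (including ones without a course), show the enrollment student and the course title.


LEFT JOIN keeps every row from enrollments (the left table); where course_id has no match in courses, the course columns become NULL. Walk through each enrollment:
  - enrollment 1 (Victor): course_id=3 -> matches Programming
  - enrollment 2 (Ivan): course_id=NULL, no match -> kept with NULL
  - enrollment 3 (Leo): course_id=1 -> matches Calculus
  - enrollment 4 (Chris): course_id=3 -> matches Programming
  - enrollment 5 (Uma): course_id=NULL, no match -> kept with NULL
  - enrollment 6 (Aaron): course_id=2 -> matches Statistics
All 6 rows appear; 2 have NULL course.

SQL:
SELECT a.student, b.title AS course
FROM enrollments a
LEFT JOIN courses b ON a.course_id = b.id

Result:
student | course     
--------+------------
Victor  | Programming
Ivan    | NULL       
Leo     | Calculus   
Chris   | Programming
Uma     | NULL       
Aaron   | Statistics 


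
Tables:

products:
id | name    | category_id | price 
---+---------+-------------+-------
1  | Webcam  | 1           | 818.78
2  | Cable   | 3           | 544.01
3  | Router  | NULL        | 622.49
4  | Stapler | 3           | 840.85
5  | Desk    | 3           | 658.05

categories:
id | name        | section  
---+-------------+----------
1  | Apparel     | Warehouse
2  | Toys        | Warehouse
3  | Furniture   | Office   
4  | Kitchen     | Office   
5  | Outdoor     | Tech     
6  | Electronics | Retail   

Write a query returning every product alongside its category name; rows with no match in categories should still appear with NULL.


LEFT JOIN keeps every row from products (the left table); where category_id has no match in categories, the category columns become NULL. Walk through each product:
  - product 1 (Webcam): category_id=1 -> matches Apparel
  - product 2 (Cable): category_id=3 -> matches Furniture
  - product 3 (Router): category_id=NULL, no match -> kept with NULL
  - product 4 (Stapler): category_id=3 -> matches Furniture
  - product 5 (Desk): category_id=3 -> matches Furniture
All 5 rows appear; 1 has NULL category.

SQL:
SELECT a.name, b.name AS category
FROM products a
LEFT JOIN categories b ON a.category_id = b.id

Result:
name    | category 
--------+----------
Webcam  | Apparel  
Cable   | Furniture
Router  | NULL     
Stapler | Furniture
Desk    | Furniture


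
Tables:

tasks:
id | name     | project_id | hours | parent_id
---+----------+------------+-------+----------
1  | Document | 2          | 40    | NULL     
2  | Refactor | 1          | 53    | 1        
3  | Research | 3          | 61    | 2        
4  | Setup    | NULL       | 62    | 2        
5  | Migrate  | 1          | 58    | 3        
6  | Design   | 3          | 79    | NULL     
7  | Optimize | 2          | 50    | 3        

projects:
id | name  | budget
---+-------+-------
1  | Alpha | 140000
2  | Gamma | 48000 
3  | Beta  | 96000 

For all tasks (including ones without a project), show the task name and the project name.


LEFT JOIN keeps every row from tasks (the left table); where project_id has no match in projects, the project columns become NULL. Walk through each task:
  - task 1 (Document): project_id=2 -> matches Gamma
  - task 2 (Refactor): project_id=1 -> matches Alpha
  - task 3 (Research): project_id=3 -> matches Beta
  - task 4 (Setup): project_id=NULL, no match -> kept with NULL
  - task 5 (Migrate): project_id=1 -> matches Alpha
  - task 6 (Design): project_id=3 -> matches Beta
  - task 7 (Optimize): project_id=2 -> matches Gamma
All 7 rows appear; 1 has NULL project.

SQL:
SELECT a.name, b.name AS project
FROM tasks a
LEFT JOIN projects b ON a.project_id = b.id

Result:
name     | project
---------+--------
Document | Gamma  
Refactor | Alpha  
Research | Beta   
Setup    | NULL   
Migrate  | Alpha  
Design   | Beta   
Optimize | Gamma  


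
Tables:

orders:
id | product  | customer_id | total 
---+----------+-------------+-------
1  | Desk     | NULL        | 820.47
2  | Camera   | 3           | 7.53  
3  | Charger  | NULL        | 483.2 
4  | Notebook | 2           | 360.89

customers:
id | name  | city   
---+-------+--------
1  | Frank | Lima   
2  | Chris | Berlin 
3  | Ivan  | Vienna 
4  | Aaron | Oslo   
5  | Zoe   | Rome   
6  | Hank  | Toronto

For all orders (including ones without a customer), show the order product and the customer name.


LEFT JOIN keeps every row from orders (the left table); where customer_id has no match in customers, the customer columns become NULL. Walk through each order:
  - order 1 (Desk): customer_id=NULL, no match -> kept with NULL
  - order 2 (Camera): customer_id=3 -> matches Ivan
  - order 3 (Charger): customer_id=NULL, no match -> kept with NULL
  - order 4 (Notebook): customer_id=2 -> matches Chris
All 4 rows appear; 2 have NULL customer.

SQL:
SELECT a.product, b.name AS customer
FROM orders a
LEFT JOIN customers b ON a.customer_id = b.id

Result:
product  | customer
---------+---------
Desk     | NULL    
Camera   | Ivan    
Charger  | NULL    
Notebook | Chris   


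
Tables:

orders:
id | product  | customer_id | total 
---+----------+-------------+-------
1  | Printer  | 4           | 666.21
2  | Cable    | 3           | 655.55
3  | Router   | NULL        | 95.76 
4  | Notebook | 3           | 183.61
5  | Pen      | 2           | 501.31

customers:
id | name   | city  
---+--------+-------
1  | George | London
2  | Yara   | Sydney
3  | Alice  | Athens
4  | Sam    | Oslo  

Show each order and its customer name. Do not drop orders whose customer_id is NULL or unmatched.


LEFT JOIN keeps every row from orders (the left table); where customer_id has no match in customers, the customer columns become NULL. Walk through each order:
  - order 1 (Printer): customer_id=4 -> matches Sam
  - order 2 (Cable): customer_id=3 -> matches Alice
  - order 3 (Router): customer_id=NULL, no match -> kept with NULL
  - order 4 (Notebook): customer_id=3 -> matches Alice
  - order 5 (Pen): customer_id=2 -> matches Yara
All 5 rows appear; 1 has NULL customer.

SQL:
SELECT a.product, b.name AS customer
FROM orders a
LEFT JOIN customers b ON a.customer_id = b.id

Result:
product  | customer
---------+---------
Printer  | Sam     
Cable    | Alice   
Router   | NULL    
Notebook | Alice   
Pen      | Yara    


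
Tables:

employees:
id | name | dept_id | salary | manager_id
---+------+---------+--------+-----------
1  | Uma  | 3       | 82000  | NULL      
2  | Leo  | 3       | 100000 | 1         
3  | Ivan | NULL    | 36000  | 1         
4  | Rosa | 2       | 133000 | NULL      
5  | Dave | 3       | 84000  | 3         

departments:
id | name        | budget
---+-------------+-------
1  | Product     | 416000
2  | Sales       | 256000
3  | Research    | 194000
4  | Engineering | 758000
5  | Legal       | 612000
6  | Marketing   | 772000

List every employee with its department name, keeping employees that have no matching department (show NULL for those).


LEFT JOIN keeps every row from employees (the left table); where dept_id has no match in departments, the department columns become NULL. Walk through each employee:
  - employee 1 (Uma): dept_id=3 -> matches Research
  - employee 2 (Leo): dept_id=3 -> matches Research
  - employee 3 (Ivan): dept_id=NULL, no match -> kept with NULL
  - employee 4 (Rosa): dept_id=2 -> matches Sales
  - employee 5 (Dave): dept_id=3 -> matches Research
All 5 rows appear; 1 has NULL department.

SQL:
SELECT a.name, b.name AS department
FROM employees a
LEFT JOIN departments b ON a.dept_id = b.id

Result:
name | department
-----+-----------
Uma  | Research  
Leo  | Research  
Ivan | NULL      
Rosa | Sales     
Dave | Research  


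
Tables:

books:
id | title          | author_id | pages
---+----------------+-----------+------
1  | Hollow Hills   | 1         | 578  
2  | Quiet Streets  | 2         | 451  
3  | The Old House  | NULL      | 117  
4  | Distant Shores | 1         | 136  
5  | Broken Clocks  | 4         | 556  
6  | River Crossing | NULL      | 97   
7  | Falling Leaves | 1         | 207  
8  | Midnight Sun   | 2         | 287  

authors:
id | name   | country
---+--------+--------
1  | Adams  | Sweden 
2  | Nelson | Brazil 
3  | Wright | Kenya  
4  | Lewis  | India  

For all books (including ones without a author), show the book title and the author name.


LEFT JOIN keeps every row from books (the left table); where author_id has no match in authors, the author columns become NULL. Walk through each book:
  - book 1 (Hollow Hills): author_id=1 -> matches Adams
  - book 2 (Quiet Streets): author_id=2 -> matches Nelson
  - book 3 (The Old House): author_id=NULL, no match -> kept with NULL
  - book 4 (Distant Shores): author_id=1 -> matches Adams
  - book 5 (Broken Clocks): author_id=4 -> matches Lewis
  - book 6 (River Crossing): author_id=NULL, no match -> kept with NULL
  - book 7 (Falling Leaves): author_id=1 -> matches Adams
  - book 8 (Midnight Sun): author_id=2 -> matches Nelson
All 8 rows appear; 2 have NULL author.

SQL:
SELECT a.title, b.name AS author
FROM books a
LEFT JOIN authors b ON a.author_id = b.id

Result:
title          | author
---------------+-------
Hollow Hills   | Adams 
Quiet Streets  | Nelson
The Old House  | NULL  
Distant Shores | Adams 
Broken Clocks  | Lewis 
River Crossing | NULL  
Falling Leaves | Adams 
Midnight Sun   | Nelson


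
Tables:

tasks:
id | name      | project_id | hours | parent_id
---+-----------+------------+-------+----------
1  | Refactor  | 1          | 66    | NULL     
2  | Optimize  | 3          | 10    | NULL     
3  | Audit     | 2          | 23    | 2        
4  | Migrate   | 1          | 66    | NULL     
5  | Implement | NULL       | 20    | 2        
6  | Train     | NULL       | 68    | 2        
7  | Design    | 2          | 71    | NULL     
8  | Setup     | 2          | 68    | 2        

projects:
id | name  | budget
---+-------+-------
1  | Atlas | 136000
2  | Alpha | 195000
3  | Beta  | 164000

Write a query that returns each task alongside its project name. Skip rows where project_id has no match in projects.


INNER JOIN keeps only tasks rows whose project_id matches an id in projects. Walk through each task:
  - task 1 (Refactor): project_id=1 -> matches Atlas
  - task 2 (Optimize): project_id=3 -> matches Beta
  - task 3 (Audit): project_id=2 -> matches Alpha
  - task 4 (Migrate): project_id=1 -> matches Atlas
  - task 5 (Implement): project_id=NULL, no match -> dropped
  - task 6 (Train): project_id=NULL, no match -> dropped
  - task 7 (Design): project_id=2 -> matches Alpha
  - task 8 (Setup): project_id=2 -> matches Alpha
So 2 of 8 rows are dropped.

SQL:
SELECT a.name, b.name AS project
FROM tasks a
INNER JOIN projects b ON a.project_id = b.id

Result:
name     | project
---------+--------
Refactor | Atlas  
Optimize | Beta   
Audit    | Alpha  
Migrate  | Atlas  
Design   | Alpha  
Setup    | Alpha  


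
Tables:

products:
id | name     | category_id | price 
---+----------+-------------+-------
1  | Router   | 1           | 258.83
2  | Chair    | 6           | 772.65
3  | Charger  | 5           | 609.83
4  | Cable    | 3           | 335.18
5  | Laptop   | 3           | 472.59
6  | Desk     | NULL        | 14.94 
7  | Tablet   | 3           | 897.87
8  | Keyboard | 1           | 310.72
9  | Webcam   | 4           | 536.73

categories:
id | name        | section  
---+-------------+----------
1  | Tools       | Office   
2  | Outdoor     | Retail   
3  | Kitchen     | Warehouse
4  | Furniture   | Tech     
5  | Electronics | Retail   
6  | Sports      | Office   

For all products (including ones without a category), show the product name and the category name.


LEFT JOIN keeps every row from products (the left table); where category_id has no match in categories, the category columns become NULL. Walk through each product:
  - product 1 (Router): category_id=1 -> matches Tools
  - product 2 (Chair): category_id=6 -> matches Sports
  - product 3 (Charger): category_id=5 -> matches Electronics
  - product 4 (Cable): category_id=3 -> matches Kitchen
  - product 5 (Laptop): category_id=3 -> matches Kitchen
  - product 6 (Desk): category_id=NULL, no match -> kept with NULL
  - product 7 (Tablet): category_id=3 -> matches Kitchen
  - product 8 (Keyboard): category_id=1 -> matches Tools
  - product 9 (Webcam): category_id=4 -> matches Furniture
All 9 rows appear; 1 has NULL category.

SQL:
SELECT a.name, b.name AS category
FROM products a
LEFT JOIN categories b ON a.category_id = b.id

Result:
name     | category   
---------+------------
Router   | Tools      
Chair    | Sports     
Charger  | Electronics
Cable    | Kitchen    
Laptop   | Kitchen    
Desk     | NULL       
Tablet   | Kitchen    
Keyboard | Tools      
Webcam   | Furniture  


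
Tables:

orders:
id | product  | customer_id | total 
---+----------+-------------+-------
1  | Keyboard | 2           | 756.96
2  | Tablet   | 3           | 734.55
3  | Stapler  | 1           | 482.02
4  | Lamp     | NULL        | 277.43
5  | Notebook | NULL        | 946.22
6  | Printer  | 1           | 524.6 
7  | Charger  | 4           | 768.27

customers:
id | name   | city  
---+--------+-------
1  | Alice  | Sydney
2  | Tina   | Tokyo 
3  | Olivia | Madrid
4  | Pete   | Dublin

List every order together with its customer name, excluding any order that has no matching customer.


INNER JOIN keeps only orders rows whose customer_id matches an id in customers. Walk through each order:
  - order 1 (Keyboard): customer_id=2 -> matches Tina
  - order 2 (Tablet): customer_id=3 -> matches Olivia
  - order 3 (Stapler): customer_id=1 -> matches Alice
  - order 4 (Lamp): customer_id=NULL, no match -> dropped
  - order 5 (Notebook): customer_id=NULL, no match -> dropped
  - order 6 (Printer): customer_id=1 -> matches Alice
  - order 7 (Charger): customer_id=4 -> matches Pete
So 2 of 7 rows are dropped.

SQL:
SELECT a.product, b.name AS customer
FROM orders a
INNER JOIN customers b ON a.customer_id = b.id

Result:
product  | customer
---------+---------
Keyboard | Tina    
Tablet   | Olivia  
Stapler  | Alice   
Printer  | Alice   
Charger  | Pete    


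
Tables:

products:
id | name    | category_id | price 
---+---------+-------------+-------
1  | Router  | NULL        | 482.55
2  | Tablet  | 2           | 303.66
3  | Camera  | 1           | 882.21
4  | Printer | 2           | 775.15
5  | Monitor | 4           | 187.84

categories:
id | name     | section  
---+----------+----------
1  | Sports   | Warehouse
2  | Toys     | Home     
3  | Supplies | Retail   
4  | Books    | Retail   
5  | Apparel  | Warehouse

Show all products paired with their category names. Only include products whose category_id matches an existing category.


INNER JOIN keeps only products rows whose category_id matches an id in categories. Walk through each product:
  - product 1 (Router): category_id=NULL, no match -> dropped
  - product 2 (Tablet): category_id=2 -> matches Toys
  - product 3 (Camera): category_id=1 -> matches Sports
  - product 4 (Printer): category_id=2 -> matches Toys
  - product 5 (Monitor): category_id=4 -> matches Books
So 1 of 5 rows is dropped.

SQL:
SELECT a.name, b.name AS category
FROM products a
INNER JOIN categories b ON a.category_id = b.id

Result:
name    | category
--------+---------
Tablet  | Toys    
Camera  | Sports  
Printer | Toys    
Monitor | Books   


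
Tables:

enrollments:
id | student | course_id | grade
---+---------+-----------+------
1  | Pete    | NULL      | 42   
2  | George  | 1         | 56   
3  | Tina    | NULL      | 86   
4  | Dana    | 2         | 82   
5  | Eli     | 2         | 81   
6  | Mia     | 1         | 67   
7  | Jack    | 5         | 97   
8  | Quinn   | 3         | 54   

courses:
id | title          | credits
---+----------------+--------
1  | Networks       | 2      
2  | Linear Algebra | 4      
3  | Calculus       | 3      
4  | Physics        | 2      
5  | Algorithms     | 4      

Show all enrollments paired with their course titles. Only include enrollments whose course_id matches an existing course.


INNER JOIN keeps only enrollments rows whose course_id matches an id in courses. Walk through each enrollment:
  - enrollment 1 (Pete): course_id=NULL, no match -> dropped
  - enrollment 2 (George): course_id=1 -> matches Networks
  - enrollment 3 (Tina): course_id=NULL, no match -> dropped
  - enrollment 4 (Dana): course_id=2 -> matches Linear Algebra
  - enrollment 5 (Eli): course_id=2 -> matches Linear Algebra
  - enrollment 6 (Mia): course_id=1 -> matches Networks
  - enrollment 7 (Jack): course_id=5 -> matches Algorithms
  - enrollment 8 (Quinn): course_id=3 -> matches Calculus
So 2 of 8 rows are dropped.

SQL:
SELECT a.student, b.title AS course
FROM enrollments a
INNER JOIN courses b ON a.course_id = b.id

Result:
student | course        
--------+---------------
George  | Networks      
Dana    | Linear Algebra
Eli     | Linear Algebra
Mia     | Networks      
Jack    | Algorithms    
Quinn   | Calculus      


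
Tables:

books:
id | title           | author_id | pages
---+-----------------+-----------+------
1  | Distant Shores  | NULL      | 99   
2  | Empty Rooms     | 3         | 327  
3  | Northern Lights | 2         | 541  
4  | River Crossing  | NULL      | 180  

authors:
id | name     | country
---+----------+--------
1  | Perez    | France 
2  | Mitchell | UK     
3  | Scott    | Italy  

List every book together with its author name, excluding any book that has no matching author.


INNER JOIN keeps only books rows whose author_id matches an id in authors. Walk through each book:
  - book 1 (Distant Shores): author_id=NULL, no match -> dropped
  - book 2 (Empty Rooms): author_id=3 -> matches Scott
  - book 3 (Northern Lights): author_id=2 -> matches Mitchell
  - book 4 (River Crossing): author_id=NULL, no match -> dropped
So 2 of 4 rows are dropped.

SQL:
SELECT a.title, b.name AS author
FROM books a
INNER JOIN authors b ON a.author_id = b.id

Result:
title           | author  
----------------+---------
Empty Rooms     | Scott   
Northern Lights | Mitchell


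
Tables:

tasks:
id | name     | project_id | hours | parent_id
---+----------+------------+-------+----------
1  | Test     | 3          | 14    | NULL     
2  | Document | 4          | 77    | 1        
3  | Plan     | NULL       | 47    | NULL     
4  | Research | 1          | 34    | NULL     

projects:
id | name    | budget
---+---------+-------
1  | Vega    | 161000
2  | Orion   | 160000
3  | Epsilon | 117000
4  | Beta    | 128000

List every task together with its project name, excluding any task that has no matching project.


INNER JOIN keeps only tasks rows whose project_id matches an id in projects. Walk through each task:
  - task 1 (Test): project_id=3 -> matches Epsilon
  - task 2 (Document): project_id=4 -> matches Beta
  - task 3 (Plan): project_id=NULL, no match -> dropped
  - task 4 (Research): project_id=1 -> matches Vega
So 1 of 4 rows is dropped.

SQL:
SELECT a.name, b.name AS project
FROM tasks a
INNER JOIN projects b ON a.project_id = b.id

Result:
name     | project
---------+--------
Test     | Epsilon
Document | Beta   
Research | Vega   
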